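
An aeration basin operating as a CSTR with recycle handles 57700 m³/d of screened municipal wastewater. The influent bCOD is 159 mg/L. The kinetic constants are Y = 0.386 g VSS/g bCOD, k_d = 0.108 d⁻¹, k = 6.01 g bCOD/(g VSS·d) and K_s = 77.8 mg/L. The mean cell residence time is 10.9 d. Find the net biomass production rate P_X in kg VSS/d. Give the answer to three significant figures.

P_X ≈ 1550 kg VSS/d

Effluent substrate depends only on kinetics and SRT: S = K_s(1 + k_d θ_c) / [θ_c(Yk − k_d) − 1] = 77.8 × (1 + 0.108 × 10.9) / [10.9 × (0.386 × 6.01 − 0.108) − 1] = 169.4 / 23.11 = 7.330 mg/L.
Y_obs = Y / (1 + k_d θ_c) = 0.386 / (1 + 0.108 × 10.9) = 0.386 / 2.177 = 0.1773.
ΔS = 159 − 7.33 = 151.7 mg/L, so the substrate removal rate is 57700 × 151.7/1000 = 8751 kg bCOD/d.
P_X = Y_obs · Q(S₀ − S) = 0.1773 × 8751 = 1552 kg VSS/d.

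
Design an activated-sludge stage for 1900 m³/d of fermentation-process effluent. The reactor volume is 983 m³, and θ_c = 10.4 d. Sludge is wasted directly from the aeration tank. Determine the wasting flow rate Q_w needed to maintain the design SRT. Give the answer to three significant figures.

Wasting from the aeration tank: Q_w = V / θ_c = 983.0 / 10.4 = 94.52 m³/d.

Q_w ≈ 94.5 m³/d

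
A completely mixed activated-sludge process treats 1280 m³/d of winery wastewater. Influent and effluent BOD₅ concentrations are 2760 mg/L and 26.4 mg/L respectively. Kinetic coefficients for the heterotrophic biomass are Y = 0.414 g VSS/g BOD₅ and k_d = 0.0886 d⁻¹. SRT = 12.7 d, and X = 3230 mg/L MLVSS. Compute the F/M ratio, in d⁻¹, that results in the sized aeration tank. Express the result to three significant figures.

Rearranging the biomass balance for a CMAS with decay, V = Y·Q·ΔS·θ_c / [X·(1+k_d θ_c)] = 0.414 × 1280 × (2760 − 26.4) × 12.7 / [3230 × (1 + 0.0886 × 12.7)] = 1.84×10^7 / 6864 = 2680 m³.
F/M = Q·S₀ / (V·X) = 1280 × 2760 / (2680 × 3230) = 0.4081 g BOD₅·(g VSS·d)⁻¹.

F/M ≈ 0.408 d⁻¹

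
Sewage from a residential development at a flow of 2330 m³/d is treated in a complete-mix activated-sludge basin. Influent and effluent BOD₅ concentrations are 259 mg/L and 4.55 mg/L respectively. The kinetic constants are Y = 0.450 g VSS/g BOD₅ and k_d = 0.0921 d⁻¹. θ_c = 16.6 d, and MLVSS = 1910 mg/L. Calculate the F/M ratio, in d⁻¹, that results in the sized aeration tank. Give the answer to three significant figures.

F/M ≈ 0.345 d⁻¹

Steady-state biomass mass balance: V·X·(1 + k_d·θ_c) = Y·Q·(S₀ − S)·θ_c, so V = 0.450 × 2330 × (259 − 4.55) × 16.6 / [1910 × (1 + 0.0921 × 16.6)] = 4.43×10^6 / 4830 = 916.9 m³.
F/M = applied load / biomass = Q·S₀/(V·X) = 2330 × 259 / (916.9 × 1910) = 0.3446 d⁻¹.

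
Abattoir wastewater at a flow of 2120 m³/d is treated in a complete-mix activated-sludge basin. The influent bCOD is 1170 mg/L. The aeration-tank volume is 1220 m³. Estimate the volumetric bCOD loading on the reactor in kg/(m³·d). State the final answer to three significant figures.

L_v ≈ 2.03 kg bCOD/(m³·d)

L_v = Q S₀ / V = 2120 × 1170 × 10⁻³ / 1220 = 2.033 kg/(m³·d).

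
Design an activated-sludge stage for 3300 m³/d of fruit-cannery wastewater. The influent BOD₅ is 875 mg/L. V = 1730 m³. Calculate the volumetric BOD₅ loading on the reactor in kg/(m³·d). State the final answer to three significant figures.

Volumetric loading L_v = Q·S₀ / V = 3300 × 875 g/m³ / 1730 m³ = 1669 g/(m³·d) = 1.669 kg BOD₅/(m³·d).

L_v ≈ 1.67 kg BOD₅/(m³·d)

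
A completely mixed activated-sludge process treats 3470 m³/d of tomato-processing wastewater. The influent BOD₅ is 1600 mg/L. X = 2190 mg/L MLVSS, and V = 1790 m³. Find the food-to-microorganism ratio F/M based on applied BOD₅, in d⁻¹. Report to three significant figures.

F/M ≈ 1.42 d⁻¹

Food-to-microorganism ratio F/M = Q S₀ / (V X) = 3470 × 1600 / (1790 × 2190) = 1.416 d⁻¹.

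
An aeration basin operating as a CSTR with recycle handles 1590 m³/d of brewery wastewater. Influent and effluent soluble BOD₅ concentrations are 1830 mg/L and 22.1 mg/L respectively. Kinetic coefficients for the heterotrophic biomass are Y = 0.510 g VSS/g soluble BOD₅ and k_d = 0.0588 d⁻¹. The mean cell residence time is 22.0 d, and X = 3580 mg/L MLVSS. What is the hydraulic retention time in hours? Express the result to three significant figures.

τ ≈ 59.3 h

From the SRT design equation V = Y Q (S₀−S) θ_c / [X (1 + k_d θ_c)] = 0.510 × 1590 × (1830 − 22.1) × 22.0 / [3580 × (1 + 0.0588 × 22.0)] = 3.23×10^7 / 8211 = 3928 m³.
Hydraulic retention time τ = V/Q = 3928 / 1590 = 2.470 d = 59.29 h.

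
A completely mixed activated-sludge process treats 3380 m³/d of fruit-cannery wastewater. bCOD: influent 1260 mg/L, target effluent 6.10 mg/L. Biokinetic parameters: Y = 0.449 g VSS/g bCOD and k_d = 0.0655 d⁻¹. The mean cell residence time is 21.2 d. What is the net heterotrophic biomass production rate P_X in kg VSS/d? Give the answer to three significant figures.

P_X ≈ 797 kg VSS/d

Observed yield with endogenous decay: Y_obs = Y / (1 + k_d·θ_c) = 0.449 / (1 + 0.0655 × 21.2) = 0.449 / 2.389 = 0.1880 g VSS/g bCOD.
Substrate removed = Q·(S₀ − S) = 3380 m³/d × (1260 − 6.10) g/m³ = 4.24×10^6 g/d = 4238 kg/d.
Biomass produced: P_X = Y_obs·Q·ΔS = 0.1880 × 4238 ≈ 796.7 kg VSS/d.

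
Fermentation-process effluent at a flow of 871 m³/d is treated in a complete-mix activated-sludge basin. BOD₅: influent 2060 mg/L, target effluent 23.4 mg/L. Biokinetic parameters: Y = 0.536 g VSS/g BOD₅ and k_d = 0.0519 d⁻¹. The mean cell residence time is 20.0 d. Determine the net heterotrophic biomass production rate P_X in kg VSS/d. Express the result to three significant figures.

Observed yield with endogenous decay: Y_obs = Y / (1 + k_d·θ_c) = 0.536 / (1 + 0.0519 × 20.0) = 0.536 / 2.038 = 0.2630 g VSS/g BOD₅.
Mass of BOD₅ removed per day: Q(S₀ − S) = 871 × 2037 g/m³ = 1774 kg/d.
So the net sludge growth is P_X = 0.2630 × 1774 = 466.5 kg VSS/d.

P_X ≈ 467 kg VSS/d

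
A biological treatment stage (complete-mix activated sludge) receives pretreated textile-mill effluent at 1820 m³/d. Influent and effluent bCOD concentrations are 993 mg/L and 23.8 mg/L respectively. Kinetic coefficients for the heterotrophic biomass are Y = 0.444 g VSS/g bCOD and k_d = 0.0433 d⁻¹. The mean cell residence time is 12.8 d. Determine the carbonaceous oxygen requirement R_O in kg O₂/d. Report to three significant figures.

R_O ≈ 1050 kg O₂/d

Correct the yield for decay: Y_obs = Y/(1 + k_d θ_c) = 0.444 / (1 + 0.0433 × 12.8) = 0.444 / 1.554 = 0.2857.
Mass of bCOD removed per day: Q(S₀ − S) = 1820 × 969.2 g/m³ = 1764 kg/d.
Net sludge production P_X = 0.2857 × 1764 = 503.9 kg VSS/d.
R_O = Q·ΔS − 1.42 P_X = 1764 − 715.5 = 1048 kg O₂/d.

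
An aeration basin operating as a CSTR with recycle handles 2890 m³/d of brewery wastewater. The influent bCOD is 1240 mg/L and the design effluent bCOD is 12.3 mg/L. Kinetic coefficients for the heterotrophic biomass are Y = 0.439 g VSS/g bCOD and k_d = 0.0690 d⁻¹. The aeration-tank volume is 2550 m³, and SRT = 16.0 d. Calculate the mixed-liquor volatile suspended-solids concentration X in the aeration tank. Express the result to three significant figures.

X ≈ 4650 mg/L

From V·X·(1 + k_d·θ_c) = Y·Q·(S₀ − S)·θ_c: X = 0.439 × 2890 × (1240 − 12.3) × 16.0 / [2550 × (1 + 0.0690 × 16.0)] = 4645 mg/L.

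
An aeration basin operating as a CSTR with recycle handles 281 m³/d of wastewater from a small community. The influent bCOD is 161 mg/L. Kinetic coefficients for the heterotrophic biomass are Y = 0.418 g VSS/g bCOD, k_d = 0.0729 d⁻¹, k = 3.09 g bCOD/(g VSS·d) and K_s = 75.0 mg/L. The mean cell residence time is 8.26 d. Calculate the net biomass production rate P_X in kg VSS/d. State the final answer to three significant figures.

P_X ≈ 10.8 kg VSS/d

Effluent substrate depends only on kinetics and SRT: S = K_s(1 + k_d θ_c) / [θ_c(Yk − k_d) − 1] = 75.0 × (1 + 0.0729 × 8.26) / [8.26 × (0.418 × 3.09 − 0.0729) − 1] = 120.2 / 9.067 = 13.25 mg/L.
Y_obs = Y / (1 + k_d θ_c) = 0.418 / (1 + 0.0729 × 8.26) = 0.418 / 1.602 = 0.2609.
Substrate removed = Q·(S₀ − S) = 281 m³/d × (161 − 13.3) g/m³ = 4.15×10^4 g/d = 41.50 kg/d.
Biomass produced: P_X = Y_obs·Q·ΔS = 0.2609 × 41.50 ≈ 10.83 kg VSS/d.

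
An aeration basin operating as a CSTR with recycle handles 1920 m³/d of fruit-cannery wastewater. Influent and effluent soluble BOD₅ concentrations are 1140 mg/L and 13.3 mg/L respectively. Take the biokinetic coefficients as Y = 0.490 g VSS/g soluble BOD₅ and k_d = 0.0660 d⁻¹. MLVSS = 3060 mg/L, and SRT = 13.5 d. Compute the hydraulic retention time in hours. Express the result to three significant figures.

Steady-state biomass mass balance: V·X·(1 + k_d·θ_c) = Y·Q·(S₀ − S)·θ_c, so V = 0.490 × 1920 × (1140 − 13.3) × 13.5 / [3060 × (1 + 0.0660 × 13.5)] = 1.43×10^7 / 5786 = 2473 m³.
τ = V/Q = 2473/1920 = 1.288 d, or 30.91 h.

τ ≈ 30.9 h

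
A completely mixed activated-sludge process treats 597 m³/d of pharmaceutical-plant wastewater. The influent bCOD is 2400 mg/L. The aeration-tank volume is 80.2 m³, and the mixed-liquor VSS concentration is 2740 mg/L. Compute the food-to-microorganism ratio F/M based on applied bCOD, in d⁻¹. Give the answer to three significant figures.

F/M = applied load / biomass = Q·S₀/(V·X) = 597 × 2400 / (80.20 × 2740) = 6.520 d⁻¹.

F/M ≈ 6.52 d⁻¹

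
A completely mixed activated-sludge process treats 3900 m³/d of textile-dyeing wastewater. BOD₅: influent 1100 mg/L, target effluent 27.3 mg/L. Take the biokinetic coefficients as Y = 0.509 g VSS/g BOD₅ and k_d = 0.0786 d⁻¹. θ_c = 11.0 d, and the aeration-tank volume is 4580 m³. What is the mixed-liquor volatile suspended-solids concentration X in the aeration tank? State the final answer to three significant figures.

X = Y·Q·ΔS·θ_c / [V·(1 + k_d θ_c)] = 0.509 × 3900 × (1100 − 27.3) × 11.0 / [4580 × (1 + 0.0786 × 11.0)] = 2743 mg/L.

X ≈ 2740 mg/L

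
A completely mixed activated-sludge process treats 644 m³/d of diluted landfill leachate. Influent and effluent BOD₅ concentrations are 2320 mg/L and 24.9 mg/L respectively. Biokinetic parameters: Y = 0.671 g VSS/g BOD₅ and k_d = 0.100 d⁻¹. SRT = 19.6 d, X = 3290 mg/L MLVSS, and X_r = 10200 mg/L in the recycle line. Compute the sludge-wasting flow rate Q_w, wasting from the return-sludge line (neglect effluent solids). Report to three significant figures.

Q_w ≈ 32.8 m³/d

Rearranging the biomass balance for a CMAS with decay, V = Y·Q·ΔS·θ_c / [X·(1+k_d θ_c)] = 0.671 × 644 × (2320 − 24.9) × 19.6 / [3290 × (1 + 0.100 × 19.6)] = 1.94×10^7 / 9738 = 1996 m³.
Wasting from the return line (neglecting effluent solids): Q_w = V·X / (θ_c·X_r) = 1996 × 3290 / (19.6 × 10200) = 32.85 m³/d.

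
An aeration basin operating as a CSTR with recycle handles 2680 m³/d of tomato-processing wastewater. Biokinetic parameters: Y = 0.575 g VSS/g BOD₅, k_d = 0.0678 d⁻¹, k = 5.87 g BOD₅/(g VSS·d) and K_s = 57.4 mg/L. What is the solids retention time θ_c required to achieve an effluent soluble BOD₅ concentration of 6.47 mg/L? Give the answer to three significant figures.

θ_c ≈ 3.65 d

At the target effluent, Y k S/(K_s+S) = 0.575×5.87×6.47/63.87 = 0.3419 d⁻¹.
1/θ_c = 0.3419 − 0.0678 = 0.2741 d⁻¹, so θ_c = 3.648 d.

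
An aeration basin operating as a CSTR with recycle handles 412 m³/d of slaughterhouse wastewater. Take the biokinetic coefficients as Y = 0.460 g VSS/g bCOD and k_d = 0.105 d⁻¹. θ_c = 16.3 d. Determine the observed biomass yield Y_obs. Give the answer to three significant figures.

Y_obs = Y / (1 + k_d θ_c) = 0.460 / (1 + 0.105 × 16.3) = 0.460 / 2.712 = 0.1696.

Y_obs ≈ 0.170 g VSS/g bCOD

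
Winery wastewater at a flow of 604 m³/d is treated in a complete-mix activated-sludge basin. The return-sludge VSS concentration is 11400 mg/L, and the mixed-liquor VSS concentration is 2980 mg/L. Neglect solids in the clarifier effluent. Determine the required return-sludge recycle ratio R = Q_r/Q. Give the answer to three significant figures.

R = Q_r/Q = X/(X_r − X) = 2980 / (11400 − 2980) = 0.3539.

R ≈ 0.354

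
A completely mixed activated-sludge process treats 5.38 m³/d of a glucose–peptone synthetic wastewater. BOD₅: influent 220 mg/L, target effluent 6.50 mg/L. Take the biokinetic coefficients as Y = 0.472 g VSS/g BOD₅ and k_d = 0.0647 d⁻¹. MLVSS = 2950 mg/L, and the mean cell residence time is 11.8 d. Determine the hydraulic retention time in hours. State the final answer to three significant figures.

Rearranging the biomass balance for a CMAS with decay, V = Y·Q·ΔS·θ_c / [X·(1+k_d θ_c)] = 0.472 × 5.38 × (220 − 6.50) × 11.8 / [2950 × (1 + 0.0647 × 11.8)] = 6.4×10^3 / 5202 = 1.230 m³.
HRT = V/Q = 1.230 m³ / 5.38 m³·d⁻¹ = 0.2286 d × 24 = 5.486 h.

τ ≈ 5.49 h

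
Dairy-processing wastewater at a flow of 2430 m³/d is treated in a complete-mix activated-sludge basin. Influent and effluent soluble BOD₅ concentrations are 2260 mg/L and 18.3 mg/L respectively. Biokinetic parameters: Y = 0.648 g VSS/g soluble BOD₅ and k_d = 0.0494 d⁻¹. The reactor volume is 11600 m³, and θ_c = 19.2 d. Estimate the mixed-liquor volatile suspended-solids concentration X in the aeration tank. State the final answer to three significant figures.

Solving the biomass balance for X: X = Y Q (S₀−S) θ_c / [V (1+k_d θ_c)] = 0.648 × 2430 × (2260 − 18.3) × 19.2 / [11600 × (1 + 0.0494 × 19.2)] = 2999 mg/L.

X ≈ 3000 mg/L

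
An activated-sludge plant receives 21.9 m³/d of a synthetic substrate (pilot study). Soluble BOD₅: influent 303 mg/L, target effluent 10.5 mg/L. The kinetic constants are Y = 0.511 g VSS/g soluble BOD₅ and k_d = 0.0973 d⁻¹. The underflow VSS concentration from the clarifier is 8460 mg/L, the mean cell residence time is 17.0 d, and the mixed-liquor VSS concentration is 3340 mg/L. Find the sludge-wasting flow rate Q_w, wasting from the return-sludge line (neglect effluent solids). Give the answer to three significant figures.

Q_w ≈ 0.146 m³/d

Steady-state biomass mass balance: V·X·(1 + k_d·θ_c) = Y·Q·(S₀ − S)·θ_c, so V = 0.511 × 21.9 × (303 − 10.5) × 17.0 / [3340 × (1 + 0.0973 × 17.0)] = 5.56×10^4 / 8865 = 6.277 m³.
Q_w = (V·X)/(θ_c X_r) = 6.277 × 3340 / (17.0 × 8460) = 0.1458 m³/d.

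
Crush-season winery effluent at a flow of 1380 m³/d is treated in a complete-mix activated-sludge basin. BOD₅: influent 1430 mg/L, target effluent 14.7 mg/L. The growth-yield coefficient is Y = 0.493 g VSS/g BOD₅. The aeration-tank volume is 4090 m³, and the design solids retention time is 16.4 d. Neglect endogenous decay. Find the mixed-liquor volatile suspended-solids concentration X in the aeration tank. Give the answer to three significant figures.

From V·X = Y·Q·(S₀ − S)·θ_c (decay neglected): X = 0.493 × 1380 × (1430 − 14.7) × 16.4 / 4090 = 3861 mg/L.

X ≈ 3860 mg/L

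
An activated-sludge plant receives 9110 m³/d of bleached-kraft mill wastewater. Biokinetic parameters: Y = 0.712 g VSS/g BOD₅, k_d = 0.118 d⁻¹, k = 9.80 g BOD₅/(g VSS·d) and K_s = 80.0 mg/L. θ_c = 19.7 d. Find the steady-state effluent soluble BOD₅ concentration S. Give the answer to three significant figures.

S ≈ 1.98 mg/L

For a completely mixed reactor with recycle the Lawrence–McCarty relation gives S = K_s·(1 + k_d·θ_c) / [θ_c·(Y·k − k_d) − 1] = 80.0 × (1 + 0.118 × 19.7) / [19.7 × (0.712 × 9.80 − 0.118) − 1] = 266.0 / 134.1 = 1.983 mg/L.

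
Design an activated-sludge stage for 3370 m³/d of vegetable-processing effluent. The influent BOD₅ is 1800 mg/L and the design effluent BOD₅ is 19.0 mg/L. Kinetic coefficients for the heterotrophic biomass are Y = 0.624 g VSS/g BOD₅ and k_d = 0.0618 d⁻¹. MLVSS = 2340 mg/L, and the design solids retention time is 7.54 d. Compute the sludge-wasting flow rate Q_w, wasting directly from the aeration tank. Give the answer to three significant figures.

Q_w ≈ 1090 m³/d

Rearranging the biomass balance for a CMAS with decay, V = Y·Q·ΔS·θ_c / [X·(1+k_d θ_c)] = 0.624 × 3370 × (1800 − 19.0) × 7.54 / [2340 × (1 + 0.0618 × 7.54)] = 2.82×10^7 / 3430 = 8232 m³.
For wasting at MLVSS concentration, Q_w = V/θ_c = 8232/7.54 = 1092 m³/d.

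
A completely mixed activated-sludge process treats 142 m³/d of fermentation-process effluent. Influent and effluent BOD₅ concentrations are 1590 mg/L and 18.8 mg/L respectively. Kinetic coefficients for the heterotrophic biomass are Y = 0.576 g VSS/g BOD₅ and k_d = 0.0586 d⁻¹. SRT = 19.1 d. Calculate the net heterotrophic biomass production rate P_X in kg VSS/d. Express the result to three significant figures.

Observed yield with endogenous decay: Y_obs = Y / (1 + k_d·θ_c) = 0.576 / (1 + 0.0586 × 19.1) = 0.576 / 2.119 = 0.2718 g VSS/g BOD₅.
Mass of BOD₅ removed per day: Q(S₀ − S) = 142 × 1571 g/m³ = 223.1 kg/d.
Biomass produced: P_X = Y_obs·Q·ΔS = 0.2718 × 223.1 ≈ 60.64 kg VSS/d.

P_X ≈ 60.6 kg VSS/d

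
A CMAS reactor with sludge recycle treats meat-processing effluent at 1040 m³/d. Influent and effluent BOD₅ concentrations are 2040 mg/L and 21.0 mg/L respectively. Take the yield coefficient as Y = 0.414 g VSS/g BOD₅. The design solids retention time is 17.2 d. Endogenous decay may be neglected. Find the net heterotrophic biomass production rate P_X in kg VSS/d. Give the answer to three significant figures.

P_X ≈ 869 kg VSS/d

Since k_d ≈ 0, Y_obs = Y = 0.414 g VSS/g BOD₅.
ΔS = 2040 − 21.0 = 2019 mg/L, so the substrate removal rate is 1040 × 2019/1000 = 2100 kg BOD₅/d.
P_X = Y_obs · Q(S₀ − S) = 0.4140 × 2100 = 869.3 kg VSS/d.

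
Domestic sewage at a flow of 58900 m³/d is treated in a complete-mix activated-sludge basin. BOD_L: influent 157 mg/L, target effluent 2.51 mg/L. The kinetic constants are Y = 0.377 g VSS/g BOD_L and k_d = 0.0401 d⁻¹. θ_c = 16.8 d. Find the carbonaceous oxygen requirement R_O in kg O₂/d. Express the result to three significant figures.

Correct the yield for decay: Y_obs = Y/(1 + k_d θ_c) = 0.377 / (1 + 0.0401 × 16.8) = 0.377 / 1.674 = 0.2253.
Q·(S₀ − S) = 58900 × (157 − 2.51) × 10⁻³ = 9099 kg/d removed.
P_X = Y_obs·Q·(S₀ − S) = 0.2253 × 9099 = 2050 kg VSS/d.
R_O = Q·ΔS − 1.42 P_X = 9099 − 2911 = 6189 kg O₂/d.

R_O ≈ 6190 kg O₂/d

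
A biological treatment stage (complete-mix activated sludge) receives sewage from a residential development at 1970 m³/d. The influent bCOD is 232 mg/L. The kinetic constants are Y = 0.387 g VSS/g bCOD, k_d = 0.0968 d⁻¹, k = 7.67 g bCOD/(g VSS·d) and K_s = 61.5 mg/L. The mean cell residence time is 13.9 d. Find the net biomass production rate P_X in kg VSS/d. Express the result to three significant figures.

Effluent substrate depends only on kinetics and SRT: S = K_s(1 + k_d θ_c) / [θ_c(Yk − k_d) − 1] = 61.5 × (1 + 0.0968 × 13.9) / [13.9 × (0.387 × 7.67 − 0.0968) − 1] = 144.2 / 38.91 = 3.707 mg/L.
Y_obs = Y / (1 + k_d θ_c) = 0.387 / (1 + 0.0968 × 13.9) = 0.387 / 2.346 = 0.1650.
ΔS = 232 − 3.71 = 228.3 mg/L, so the substrate removal rate is 1970 × 228.3/1000 = 449.7 kg bCOD/d.
Biomass produced: P_X = Y_obs·Q·ΔS = 0.1650 × 449.7 ≈ 74.20 kg VSS/d.

P_X ≈ 74.2 kg VSS/d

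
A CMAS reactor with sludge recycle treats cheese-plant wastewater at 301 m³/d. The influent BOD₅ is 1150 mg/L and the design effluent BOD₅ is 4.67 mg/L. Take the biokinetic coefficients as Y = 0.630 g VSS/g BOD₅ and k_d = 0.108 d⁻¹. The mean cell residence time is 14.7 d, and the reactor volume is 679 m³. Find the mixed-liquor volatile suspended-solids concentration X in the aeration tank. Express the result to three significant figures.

X ≈ 1820 mg/L

X = Y·Q·ΔS·θ_c / [V·(1 + k_d θ_c)] = 0.630 × 301 × (1150 − 4.67) × 14.7 / [679 × (1 + 0.108 × 14.7)] = 1817 mg/L.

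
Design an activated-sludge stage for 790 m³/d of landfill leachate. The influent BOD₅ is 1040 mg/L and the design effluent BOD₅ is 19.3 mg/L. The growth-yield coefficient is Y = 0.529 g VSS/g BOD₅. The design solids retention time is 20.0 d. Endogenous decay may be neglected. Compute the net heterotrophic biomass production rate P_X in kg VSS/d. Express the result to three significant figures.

P_X ≈ 427 kg VSS/d

Since k_d ≈ 0, Y_obs = Y = 0.529 g VSS/g BOD₅.
Substrate removed = Q·(S₀ − S) = 790 m³/d × (1040 − 19.3) g/m³ = 8.06×10^5 g/d = 806.4 kg/d.
So the net sludge growth is P_X = 0.5290 × 806.4 = 426.6 kg VSS/d.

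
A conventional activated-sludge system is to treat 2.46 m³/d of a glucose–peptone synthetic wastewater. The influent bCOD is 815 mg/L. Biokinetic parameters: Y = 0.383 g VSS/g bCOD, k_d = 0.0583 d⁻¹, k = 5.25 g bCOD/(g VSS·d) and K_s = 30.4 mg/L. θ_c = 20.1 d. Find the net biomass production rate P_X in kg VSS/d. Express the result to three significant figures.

P_X ≈ 0.353 kg VSS/d

Effluent substrate depends only on kinetics and SRT: S = K_s(1 + k_d θ_c) / [θ_c(Yk − k_d) − 1] = 30.4 × (1 + 0.0583 × 20.1) / [20.1 × (0.383 × 5.25 − 0.0583) − 1] = 66.02 / 38.24 = 1.726 mg/L.
Observed yield with endogenous decay: Y_obs = Y / (1 + k_d·θ_c) = 0.383 / (1 + 0.0583 × 20.1) = 0.383 / 2.172 = 0.1763 g VSS/g bCOD.
Substrate removed = Q·(S₀ − S) = 2.46 m³/d × (815 − 1.73) g/m³ = 2×10^3 g/d = 2.001 kg/d.
Net biomass production P_X = Y_obs × Q·(S₀ − S) = 0.1763 × 2.001 = 0.3528 kg VSS/d.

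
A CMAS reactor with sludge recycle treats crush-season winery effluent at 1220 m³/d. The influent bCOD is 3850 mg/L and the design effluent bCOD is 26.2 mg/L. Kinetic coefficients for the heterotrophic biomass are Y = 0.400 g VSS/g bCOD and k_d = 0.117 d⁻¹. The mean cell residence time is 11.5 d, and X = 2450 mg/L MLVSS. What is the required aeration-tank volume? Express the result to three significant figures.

Steady-state biomass mass balance: V·X·(1 + k_d·θ_c) = Y·Q·(S₀ − S)·θ_c, so V = 0.400 × 1220 × (3850 − 26.2) × 11.5 / [2450 × (1 + 0.117 × 11.5)] = 2.15×10^7 / 5746 = 3734 m³.

V ≈ 3730 m³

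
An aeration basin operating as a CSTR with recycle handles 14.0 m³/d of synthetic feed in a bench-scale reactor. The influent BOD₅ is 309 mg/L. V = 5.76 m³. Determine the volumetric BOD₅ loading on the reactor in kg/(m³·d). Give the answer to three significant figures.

Volumetric loading L_v = Q·S₀ / V = 14.0 × 309 g/m³ / 5.760 m³ = 751.0 g/(m³·d) = 0.7510 kg BOD₅/(m³·d).

L_v ≈ 0.751 kg BOD₅/(m³·d)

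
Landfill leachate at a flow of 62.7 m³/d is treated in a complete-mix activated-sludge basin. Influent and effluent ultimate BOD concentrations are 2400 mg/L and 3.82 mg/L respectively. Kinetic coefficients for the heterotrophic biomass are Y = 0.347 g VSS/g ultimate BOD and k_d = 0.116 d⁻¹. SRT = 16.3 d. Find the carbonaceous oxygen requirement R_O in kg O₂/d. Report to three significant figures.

Observed yield with endogenous decay: Y_obs = Y / (1 + k_d·θ_c) = 0.347 / (1 + 0.116 × 16.3) = 0.347 / 2.891 = 0.1200 g VSS/g ultimate BOD.
ΔS = 2400 − 3.82 = 2396 mg/L, so the substrate removal rate is 62.7 × 2396/1000 = 150.2 kg ultimate BOD/d.
P_X = Y_obs·Q·(S₀ − S) = 0.1200 × 150.2 = 18.03 kg VSS/d.
R_O = Q·(S₀ − S) − 1.42·P_X = 150.2 − 1.42 × 18.03 = 124.6 kg O₂/d.

R_O ≈ 125 kg O₂/d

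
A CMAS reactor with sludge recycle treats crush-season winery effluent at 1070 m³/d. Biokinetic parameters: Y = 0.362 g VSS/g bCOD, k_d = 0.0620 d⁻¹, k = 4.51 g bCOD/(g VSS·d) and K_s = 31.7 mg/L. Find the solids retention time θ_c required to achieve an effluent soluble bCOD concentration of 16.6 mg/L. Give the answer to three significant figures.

θ_c ≈ 2.00 d

From 1/θ_c = Y·k·S/(K_s + S) − k_d: Y·k·S/(K_s+S) = 0.362 × 4.51 × 16.6 / (31.7 + 16.6) = 0.5611 d⁻¹.
θ_c = 1/(μ − k_d) = 1/(0.5611 − 0.0620) = 1/0.4991 = 2.004 d.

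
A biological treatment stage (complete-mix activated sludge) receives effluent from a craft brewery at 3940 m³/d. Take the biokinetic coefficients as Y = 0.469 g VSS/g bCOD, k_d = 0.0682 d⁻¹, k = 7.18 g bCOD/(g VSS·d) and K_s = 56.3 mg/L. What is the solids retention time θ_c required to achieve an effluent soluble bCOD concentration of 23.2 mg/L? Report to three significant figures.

From 1/θ_c = Y·k·S/(K_s + S) − k_d: Y·k·S/(K_s+S) = 0.469 × 7.18 × 23.2 / (56.3 + 23.2) = 0.9827 d⁻¹.
Then 1/θ_c = μ − k_d = 0.9827 − 0.0682 = 0.9145 d⁻¹, giving θ_c = 1.094 d.

θ_c ≈ 1.09 d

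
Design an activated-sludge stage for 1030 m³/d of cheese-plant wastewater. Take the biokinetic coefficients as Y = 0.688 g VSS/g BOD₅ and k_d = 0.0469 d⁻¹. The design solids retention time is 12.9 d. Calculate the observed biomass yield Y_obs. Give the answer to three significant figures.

The observed yield is Y_obs = Y/(1 + k_d·θ_c) = 0.688 / (1 + 0.0469 × 12.9) = 0.688 / 1.605 = 0.4287 g VSS per g BOD₅ removed.

Y_obs ≈ 0.429 g VSS/g BOD₅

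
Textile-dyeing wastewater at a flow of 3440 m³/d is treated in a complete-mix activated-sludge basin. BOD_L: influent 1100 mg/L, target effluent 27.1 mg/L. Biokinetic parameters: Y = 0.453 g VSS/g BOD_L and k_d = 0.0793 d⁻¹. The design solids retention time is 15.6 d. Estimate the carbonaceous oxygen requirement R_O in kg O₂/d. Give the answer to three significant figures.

The observed yield is Y_obs = Y/(1 + k_d·θ_c) = 0.453 / (1 + 0.0793 × 15.6) = 0.453 / 2.237 = 0.2025 g VSS per g BOD_L removed.
ΔS = 1100 − 27.1 = 1073 mg/L, so the substrate removal rate is 3440 × 1073/1000 = 3691 kg BOD_L/d.
Net sludge production P_X = 0.2025 × 3691 = 747.4 kg VSS/d.
Carbonaceous O₂ demand = substrate oxidised − cell-mass equivalent = 3691 − 1.42 × 747.4 = 2630 kg O₂/d.

R_O ≈ 2630 kg O₂/d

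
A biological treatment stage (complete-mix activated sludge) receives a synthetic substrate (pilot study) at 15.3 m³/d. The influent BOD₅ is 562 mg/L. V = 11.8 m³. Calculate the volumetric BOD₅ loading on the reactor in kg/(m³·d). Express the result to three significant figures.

L_v = Q S₀ / V = 15.3 × 562 × 10⁻³ / 11.80 = 0.7287 kg/(m³·d).

L_v ≈ 0.729 kg BOD₅/(m³·d)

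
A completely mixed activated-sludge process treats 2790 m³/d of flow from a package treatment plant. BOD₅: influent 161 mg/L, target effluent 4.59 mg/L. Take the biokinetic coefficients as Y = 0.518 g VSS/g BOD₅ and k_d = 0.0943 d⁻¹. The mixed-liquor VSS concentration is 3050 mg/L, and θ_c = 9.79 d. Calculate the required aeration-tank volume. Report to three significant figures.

V ≈ 377 m³

Steady-state biomass mass balance: V·X·(1 + k_d·θ_c) = Y·Q·(S₀ − S)·θ_c, so V = 0.518 × 2790 × (161 − 4.59) × 9.79 / [3050 × (1 + 0.0943 × 9.79)] = 2.21×10^6 / 5866 = 377.3 m³.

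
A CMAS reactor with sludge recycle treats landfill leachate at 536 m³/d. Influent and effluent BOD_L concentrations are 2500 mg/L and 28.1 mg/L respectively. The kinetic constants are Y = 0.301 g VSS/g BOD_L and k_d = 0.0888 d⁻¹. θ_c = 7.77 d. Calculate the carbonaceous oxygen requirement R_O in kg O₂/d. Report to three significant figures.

The observed yield is Y_obs = Y/(1 + k_d·θ_c) = 0.301 / (1 + 0.0888 × 7.77) = 0.301 / 1.690 = 0.1781 g VSS per g BOD_L removed.
Mass of BOD_L removed per day: Q(S₀ − S) = 536 × 2472 g/m³ = 1325 kg/d.
Net sludge production P_X = 0.1781 × 1325 = 236.0 kg VSS/d.
R_O = Q·ΔS − 1.42 P_X = 1325 − 335.1 = 989.8 kg O₂/d.

R_O ≈ 990 kg O₂/d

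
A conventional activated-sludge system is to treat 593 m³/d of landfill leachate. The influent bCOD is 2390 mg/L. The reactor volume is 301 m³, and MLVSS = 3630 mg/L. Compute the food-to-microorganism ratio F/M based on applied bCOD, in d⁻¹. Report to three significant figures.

Food-to-microorganism ratio F/M = Q S₀ / (V X) = 593 × 2390 / (301.0 × 3630) = 1.297 d⁻¹.

F/M ≈ 1.30 d⁻¹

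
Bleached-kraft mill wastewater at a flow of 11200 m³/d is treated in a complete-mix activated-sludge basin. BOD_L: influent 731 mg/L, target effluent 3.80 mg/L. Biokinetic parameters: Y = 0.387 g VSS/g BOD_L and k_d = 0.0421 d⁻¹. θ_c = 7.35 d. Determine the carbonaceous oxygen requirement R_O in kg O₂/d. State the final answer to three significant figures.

Correct the yield for decay: Y_obs = Y/(1 + k_d θ_c) = 0.387 / (1 + 0.0421 × 7.35) = 0.387 / 1.309 = 0.2955.
ΔS = 731 − 3.80 = 727.2 mg/L, so the substrate removal rate is 11200 × 727.2/1000 = 8145 kg BOD_L/d.
P_X = Y_obs·Q·(S₀ − S) = 0.2955 × 8145 = 2407 kg VSS/d.
Carbonaceous O₂ demand = substrate oxidised − cell-mass equivalent = 8145 − 1.42 × 2407 = 4727 kg O₂/d.

R_O ≈ 4730 kg O₂/d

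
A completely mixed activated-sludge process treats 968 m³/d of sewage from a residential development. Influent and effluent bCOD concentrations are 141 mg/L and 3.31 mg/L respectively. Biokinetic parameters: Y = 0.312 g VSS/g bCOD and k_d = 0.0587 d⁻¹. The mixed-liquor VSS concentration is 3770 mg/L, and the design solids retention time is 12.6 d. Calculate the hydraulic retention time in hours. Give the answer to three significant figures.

Rearranging the biomass balance for a CMAS with decay, V = Y·Q·ΔS·θ_c / [X·(1+k_d θ_c)] = 0.312 × 968 × (141 − 3.31) × 12.6 / [3770 × (1 + 0.0587 × 12.6)] = 5.24×10^5 / 6558 = 79.89 m³.
τ = V/Q = 79.89/968 = 0.08253 d, or 1.981 h.

τ ≈ 1.98 h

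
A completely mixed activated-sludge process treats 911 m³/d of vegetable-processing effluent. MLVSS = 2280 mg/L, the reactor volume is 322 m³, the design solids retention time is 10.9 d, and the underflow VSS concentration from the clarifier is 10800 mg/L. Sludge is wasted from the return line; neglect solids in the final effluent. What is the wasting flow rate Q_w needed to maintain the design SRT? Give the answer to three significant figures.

Q_w ≈ 6.24 m³/d

θ_c = V·X/(Q_w·X_r) when wasting from the recycle, so Q_w = V·X/(θ_c·X_r) = 322.0 × 2280 / (10.9 × 10800) = 6.236 m³/d.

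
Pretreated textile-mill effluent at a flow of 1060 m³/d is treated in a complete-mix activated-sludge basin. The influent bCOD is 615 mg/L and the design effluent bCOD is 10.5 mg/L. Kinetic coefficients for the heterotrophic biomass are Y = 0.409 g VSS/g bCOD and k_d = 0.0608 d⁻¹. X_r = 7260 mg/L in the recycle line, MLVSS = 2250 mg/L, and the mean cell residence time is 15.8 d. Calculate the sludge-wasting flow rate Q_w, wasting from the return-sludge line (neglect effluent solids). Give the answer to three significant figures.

Steady-state biomass mass balance: V·X·(1 + k_d·θ_c) = Y·Q·(S₀ − S)·θ_c, so V = 0.409 × 1060 × (615 − 10.5) × 15.8 / [2250 × (1 + 0.0608 × 15.8)] = 4.14×10^6 / 4411 = 938.6 m³.
Wasting from the return line (neglecting effluent solids): Q_w = V·X / (θ_c·X_r) = 938.6 × 2250 / (15.8 × 7260) = 18.41 m³/d.

Q_w ≈ 18.4 m³/d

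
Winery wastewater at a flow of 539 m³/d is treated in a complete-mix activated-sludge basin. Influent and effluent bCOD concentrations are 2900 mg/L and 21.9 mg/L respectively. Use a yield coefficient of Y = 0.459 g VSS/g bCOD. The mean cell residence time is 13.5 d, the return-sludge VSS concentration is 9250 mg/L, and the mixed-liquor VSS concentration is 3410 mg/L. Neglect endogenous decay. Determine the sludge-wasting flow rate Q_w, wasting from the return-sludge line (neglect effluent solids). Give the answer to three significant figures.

Biomass mass balance (decay neglected): V·X = Y·Q·(S₀ − S)·θ_c, so V = 0.459 × 539 × (2900 − 21.9) × 13.5 / 3410 = 2819 m³.
θ_c = V·X/(Q_w·X_r) when wasting from the recycle, so Q_w = V·X/(θ_c·X_r) = 2819 × 3410 / (13.5 × 9250) = 76.98 m³/d.

Q_w ≈ 77.0 m³/d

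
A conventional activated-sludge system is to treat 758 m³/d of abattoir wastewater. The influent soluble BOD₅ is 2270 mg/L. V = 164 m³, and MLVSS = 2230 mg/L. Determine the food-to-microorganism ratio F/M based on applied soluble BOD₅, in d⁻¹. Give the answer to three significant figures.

F/M ≈ 4.70 d⁻¹

F/M = applied load / biomass = Q·S₀/(V·X) = 758 × 2270 / (164.0 × 2230) = 4.705 d⁻¹.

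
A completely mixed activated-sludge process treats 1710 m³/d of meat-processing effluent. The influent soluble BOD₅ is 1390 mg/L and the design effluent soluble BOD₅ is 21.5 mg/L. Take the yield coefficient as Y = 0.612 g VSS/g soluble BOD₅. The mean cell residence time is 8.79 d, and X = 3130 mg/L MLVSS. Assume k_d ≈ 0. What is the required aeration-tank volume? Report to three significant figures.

Biomass mass balance (decay neglected): V·X = Y·Q·(S₀ − S)·θ_c, so V = 0.612 × 1710 × (1390 − 21.5) × 8.79 / 3130 = 4022 m³.

V ≈ 4020 m³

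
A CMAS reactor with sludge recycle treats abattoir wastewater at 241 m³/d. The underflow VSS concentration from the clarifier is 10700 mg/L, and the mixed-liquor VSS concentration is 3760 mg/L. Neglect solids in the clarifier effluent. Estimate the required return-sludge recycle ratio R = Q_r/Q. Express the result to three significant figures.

R ≈ 0.542

Solids balance on the clarifier gives (1+R)X = R·X_r, so R = X/(X_r − X) = 3760 / (10700 − 3760) = 0.5418.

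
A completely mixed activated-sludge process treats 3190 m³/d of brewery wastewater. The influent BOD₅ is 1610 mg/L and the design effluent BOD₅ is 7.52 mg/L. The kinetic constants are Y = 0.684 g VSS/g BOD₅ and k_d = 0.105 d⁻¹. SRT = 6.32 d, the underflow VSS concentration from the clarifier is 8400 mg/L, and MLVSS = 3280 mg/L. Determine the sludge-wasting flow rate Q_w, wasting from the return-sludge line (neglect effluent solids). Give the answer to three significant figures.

Q_w ≈ 250 m³/d

Rearranging the biomass balance for a CMAS with decay, V = Y·Q·ΔS·θ_c / [X·(1+k_d θ_c)] = 0.684 × 3190 × (1610 − 7.52) × 6.32 / [3280 × (1 + 0.105 × 6.32)] = 2.21×10^7 / 5457 = 4050 m³.
Wasting from the return line (neglecting effluent solids): Q_w = V·X / (θ_c·X_r) = 4050 × 3280 / (6.32 × 8400) = 250.2 m³/d.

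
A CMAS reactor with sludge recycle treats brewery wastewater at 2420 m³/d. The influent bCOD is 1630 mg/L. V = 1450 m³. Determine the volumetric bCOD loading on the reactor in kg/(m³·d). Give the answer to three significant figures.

Applied bCOD load per unit volume = Q·S₀/V = (2420 × 1630/1000)/1450 = 2.720 kg bCOD·m⁻³·d⁻¹.

L_v ≈ 2.72 kg bCOD/(m³·d)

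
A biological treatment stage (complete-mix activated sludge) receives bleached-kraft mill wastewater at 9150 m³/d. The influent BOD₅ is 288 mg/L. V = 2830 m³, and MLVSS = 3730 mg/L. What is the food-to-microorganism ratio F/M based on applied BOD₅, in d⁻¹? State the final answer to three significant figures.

F/M ≈ 0.250 d⁻¹

Food-to-microorganism ratio F/M = Q S₀ / (V X) = 9150 × 288 / (2830 × 3730) = 0.2496 d⁻¹.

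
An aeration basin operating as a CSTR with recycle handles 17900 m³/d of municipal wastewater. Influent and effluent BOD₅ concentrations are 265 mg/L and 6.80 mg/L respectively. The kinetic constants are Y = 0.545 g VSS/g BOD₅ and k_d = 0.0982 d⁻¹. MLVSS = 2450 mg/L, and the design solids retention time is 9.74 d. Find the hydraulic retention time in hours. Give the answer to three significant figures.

From the SRT design equation V = Y Q (S₀−S) θ_c / [X (1 + k_d θ_c)] = 0.545 × 17900 × (265 − 6.80) × 9.74 / [2450 × (1 + 0.0982 × 9.74)] = 2.45×10^7 / 4793 = 5118 m³.
HRT = V/Q = 5118 m³ / 17900 m³·d⁻¹ = 0.2859 d × 24 = 6.863 h.

τ ≈ 6.86 h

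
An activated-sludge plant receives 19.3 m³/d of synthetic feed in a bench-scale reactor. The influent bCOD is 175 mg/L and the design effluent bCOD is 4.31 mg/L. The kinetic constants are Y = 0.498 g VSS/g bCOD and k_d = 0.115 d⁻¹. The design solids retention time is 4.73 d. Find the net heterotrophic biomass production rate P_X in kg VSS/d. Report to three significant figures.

The observed yield is Y_obs = Y/(1 + k_d·θ_c) = 0.498 / (1 + 0.115 × 4.73) = 0.498 / 1.544 = 0.3225 g VSS per g bCOD removed.
ΔS = 175 − 4.31 = 170.7 mg/L, so the substrate removal rate is 19.3 × 170.7/1000 = 3.294 kg bCOD/d.
P_X = Y_obs · Q(S₀ − S) = 0.3225 × 3.294 = 1.063 kg VSS/d.

P_X ≈ 1.06 kg VSS/d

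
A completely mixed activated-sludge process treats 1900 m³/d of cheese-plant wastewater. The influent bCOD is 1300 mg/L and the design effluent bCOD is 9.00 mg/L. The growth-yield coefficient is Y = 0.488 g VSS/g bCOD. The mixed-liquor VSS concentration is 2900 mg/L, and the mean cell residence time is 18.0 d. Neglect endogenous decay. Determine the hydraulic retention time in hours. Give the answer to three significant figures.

Biomass mass balance (decay neglected): V·X = Y·Q·(S₀ − S)·θ_c, so V = 0.488 × 1900 × (1300 − 9.00) × 18.0 / 2900 = 7430 m³.
τ = V/Q = 7430/1900 = 3.910 d, or 93.85 h.

τ ≈ 93.8 h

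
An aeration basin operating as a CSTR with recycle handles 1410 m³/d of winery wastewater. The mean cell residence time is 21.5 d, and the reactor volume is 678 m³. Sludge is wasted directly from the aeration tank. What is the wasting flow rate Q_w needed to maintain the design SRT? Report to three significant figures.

For wasting at MLVSS concentration, Q_w = V/θ_c = 678.0/21.5 = 31.53 m³/d.

Q_w ≈ 31.5 m³/d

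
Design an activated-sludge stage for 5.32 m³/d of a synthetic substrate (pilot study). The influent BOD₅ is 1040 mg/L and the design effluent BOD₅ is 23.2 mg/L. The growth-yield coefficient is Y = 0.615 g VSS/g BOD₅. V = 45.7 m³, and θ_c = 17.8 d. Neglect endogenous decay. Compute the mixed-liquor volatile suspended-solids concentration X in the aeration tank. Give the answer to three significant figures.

X ≈ 1300 mg/L

X = Y·Q·ΔS·θ_c / V = 0.615 × 5.32 × (1040 − 23.2) × 17.8 / 45.7 = 1296 mg/L.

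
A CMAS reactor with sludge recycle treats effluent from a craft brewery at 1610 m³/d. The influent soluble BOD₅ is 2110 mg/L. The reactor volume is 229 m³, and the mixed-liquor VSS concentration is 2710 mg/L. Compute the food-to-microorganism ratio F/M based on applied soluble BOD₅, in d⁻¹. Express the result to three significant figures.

F/M ≈ 5.47 d⁻¹

Food-to-microorganism ratio F/M = Q S₀ / (V X) = 1610 × 2110 / (229.0 × 2710) = 5.474 d⁻¹.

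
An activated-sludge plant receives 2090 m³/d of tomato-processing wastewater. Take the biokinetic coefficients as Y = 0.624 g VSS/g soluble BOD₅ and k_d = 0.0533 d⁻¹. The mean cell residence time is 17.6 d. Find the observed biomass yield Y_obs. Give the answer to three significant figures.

Y_obs ≈ 0.322 g VSS/g soluble BOD₅

Observed yield with endogenous decay: Y_obs = Y / (1 + k_d·θ_c) = 0.624 / (1 + 0.0533 × 17.6) = 0.624 / 1.938 = 0.3220 g VSS/g soluble BOD₅.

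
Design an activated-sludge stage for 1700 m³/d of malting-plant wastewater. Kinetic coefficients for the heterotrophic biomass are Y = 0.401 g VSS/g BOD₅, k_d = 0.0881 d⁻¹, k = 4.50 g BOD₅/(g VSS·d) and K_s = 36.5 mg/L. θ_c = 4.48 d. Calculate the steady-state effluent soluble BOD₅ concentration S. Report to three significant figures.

From the Monod/SRT balance for a CMAS, S = K_s·(1+k_d θ_c)/[θ_c·(Y k − k_d) − 1] = 36.5 × (1 + 0.0881 × 4.48) / [4.48 × (0.401 × 4.50 − 0.0881) − 1] = 50.91 / 6.689 = 7.610 mg/L.

S ≈ 7.61 mg/L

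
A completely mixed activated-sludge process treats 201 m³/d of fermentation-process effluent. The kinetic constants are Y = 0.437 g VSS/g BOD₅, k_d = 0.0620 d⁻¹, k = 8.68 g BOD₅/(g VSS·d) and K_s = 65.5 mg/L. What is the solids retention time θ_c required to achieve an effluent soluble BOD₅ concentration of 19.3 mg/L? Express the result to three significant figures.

θ_c ≈ 1.25 d

At the target effluent, Y k S/(K_s+S) = 0.437×8.68×19.3/84.80 = 0.8633 d⁻¹.
θ_c = 1/(μ − k_d) = 1/(0.8633 − 0.0620) = 1/0.8013 = 1.248 d.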